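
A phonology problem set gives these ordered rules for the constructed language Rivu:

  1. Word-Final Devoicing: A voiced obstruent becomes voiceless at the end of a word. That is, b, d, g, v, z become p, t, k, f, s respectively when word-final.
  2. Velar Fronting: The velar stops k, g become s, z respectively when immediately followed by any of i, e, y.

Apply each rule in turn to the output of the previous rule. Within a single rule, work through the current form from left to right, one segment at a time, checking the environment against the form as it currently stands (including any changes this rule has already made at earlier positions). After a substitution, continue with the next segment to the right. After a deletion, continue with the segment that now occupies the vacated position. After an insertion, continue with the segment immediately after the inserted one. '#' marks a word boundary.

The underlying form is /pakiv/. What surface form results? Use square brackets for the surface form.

[pasif]

1 Word-Final Devoicing: [pakiv] → [pakif]
2 Velar Fronting: [pakif] → [pasif]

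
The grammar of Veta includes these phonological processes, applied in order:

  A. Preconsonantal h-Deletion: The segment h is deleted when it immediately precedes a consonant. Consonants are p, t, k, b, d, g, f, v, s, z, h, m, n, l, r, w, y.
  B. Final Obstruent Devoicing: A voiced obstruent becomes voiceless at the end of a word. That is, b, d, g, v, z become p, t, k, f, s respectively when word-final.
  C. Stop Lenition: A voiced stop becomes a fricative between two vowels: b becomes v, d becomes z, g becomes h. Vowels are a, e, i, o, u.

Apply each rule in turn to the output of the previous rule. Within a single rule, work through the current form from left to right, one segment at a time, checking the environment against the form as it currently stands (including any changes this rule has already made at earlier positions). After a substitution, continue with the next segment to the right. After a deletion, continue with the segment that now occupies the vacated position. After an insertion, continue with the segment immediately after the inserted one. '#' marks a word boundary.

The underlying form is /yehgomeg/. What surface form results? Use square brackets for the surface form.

[yehomek]

A Preconsonantal h-Deletion: [yehgomeg] → [yegomeg]
B Final Obstruent Devoicing: [yegomeg] → [yegomek]
C Stop Lenition: [yegomek] → [yehomek]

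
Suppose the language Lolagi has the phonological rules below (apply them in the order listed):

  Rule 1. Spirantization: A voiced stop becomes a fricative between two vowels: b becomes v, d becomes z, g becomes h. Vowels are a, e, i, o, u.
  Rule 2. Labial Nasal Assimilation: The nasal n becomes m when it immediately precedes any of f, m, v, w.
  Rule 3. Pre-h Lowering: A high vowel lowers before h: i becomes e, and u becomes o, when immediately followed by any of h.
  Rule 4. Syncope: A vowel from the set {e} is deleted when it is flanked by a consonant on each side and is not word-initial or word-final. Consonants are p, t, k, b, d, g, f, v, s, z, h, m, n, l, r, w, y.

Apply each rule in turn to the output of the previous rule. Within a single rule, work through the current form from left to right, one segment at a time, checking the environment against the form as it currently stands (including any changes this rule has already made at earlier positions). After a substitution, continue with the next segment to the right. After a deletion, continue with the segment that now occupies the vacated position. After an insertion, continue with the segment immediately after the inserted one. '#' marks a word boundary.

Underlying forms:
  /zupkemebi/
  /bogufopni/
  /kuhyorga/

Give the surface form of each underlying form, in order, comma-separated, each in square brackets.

[zupkmvi], [bohufopni], [kohyorga]

/zupkemebi/:
  Rule 1 Spirantization: [zupkemebi] → [zupkemevi]
  Rule 2 Labial Nasal Assimilation: no change — [zupkemevi]
  Rule 3 Pre-h Lowering: no change — [zupkemevi]
  Rule 4 Syncope: [zupkemevi] → [zupkmvi]
/bogufopni/:
  Rule 1 Spirantization: [bogufopni] → [bohufopni]
  Rule 2 Labial Nasal Assimilation: no change — [bohufopni]
  Rule 3 Pre-h Lowering: no change — [bohufopni]
  Rule 4 Syncope: no change — [bohufopni]
/kuhyorga/:
  Rule 1 Spirantization: no change — [kuhyorga]
  Rule 2 Labial Nasal Assimilation: no change — [kuhyorga]
  Rule 3 Pre-h Lowering: [kuhyorga] → [kohyorga]
  Rule 4 Syncope: no change — [kohyorga]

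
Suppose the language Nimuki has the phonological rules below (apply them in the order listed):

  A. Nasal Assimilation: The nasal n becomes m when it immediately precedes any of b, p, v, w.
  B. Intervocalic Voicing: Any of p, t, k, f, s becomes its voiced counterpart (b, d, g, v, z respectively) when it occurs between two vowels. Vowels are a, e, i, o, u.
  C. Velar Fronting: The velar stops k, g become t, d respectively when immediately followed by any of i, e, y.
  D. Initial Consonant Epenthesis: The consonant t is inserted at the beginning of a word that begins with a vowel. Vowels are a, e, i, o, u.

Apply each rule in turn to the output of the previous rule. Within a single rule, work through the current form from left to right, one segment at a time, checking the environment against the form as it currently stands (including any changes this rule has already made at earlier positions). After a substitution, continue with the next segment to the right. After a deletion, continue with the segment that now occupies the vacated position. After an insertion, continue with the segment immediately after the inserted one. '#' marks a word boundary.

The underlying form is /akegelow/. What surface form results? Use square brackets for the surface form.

A Nasal Assimilation: no change — [akegelow]
B Intervocalic Voicing: [akegelow] → [agegelow]
C Velar Fronting: [agegelow] → [adedelow]
D Initial Consonant Epenthesis: [adedelow] → [tadedelow]

[tadedelow]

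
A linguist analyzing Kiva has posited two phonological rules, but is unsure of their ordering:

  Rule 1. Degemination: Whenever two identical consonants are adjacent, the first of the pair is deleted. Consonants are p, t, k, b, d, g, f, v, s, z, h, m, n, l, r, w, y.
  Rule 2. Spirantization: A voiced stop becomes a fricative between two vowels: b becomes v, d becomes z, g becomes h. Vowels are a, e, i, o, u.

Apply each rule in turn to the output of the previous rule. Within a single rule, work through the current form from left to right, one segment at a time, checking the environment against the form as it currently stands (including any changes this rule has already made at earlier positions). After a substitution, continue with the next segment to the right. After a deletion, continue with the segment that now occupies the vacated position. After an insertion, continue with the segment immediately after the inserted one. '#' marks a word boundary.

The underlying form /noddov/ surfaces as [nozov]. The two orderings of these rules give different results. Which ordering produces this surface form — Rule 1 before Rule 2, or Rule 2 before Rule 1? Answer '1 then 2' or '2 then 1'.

Order 1 then 2:
  1 Degemination: [noddov] → [nodov]
  2 Spirantization: [nodov] → [nozov]
  result: [nozov]
Order 2 then 1:
  2 Spirantization: no change — [noddov]
  1 Degemination: [noddov] → [nodov]
  result: [nodov]

1 then 2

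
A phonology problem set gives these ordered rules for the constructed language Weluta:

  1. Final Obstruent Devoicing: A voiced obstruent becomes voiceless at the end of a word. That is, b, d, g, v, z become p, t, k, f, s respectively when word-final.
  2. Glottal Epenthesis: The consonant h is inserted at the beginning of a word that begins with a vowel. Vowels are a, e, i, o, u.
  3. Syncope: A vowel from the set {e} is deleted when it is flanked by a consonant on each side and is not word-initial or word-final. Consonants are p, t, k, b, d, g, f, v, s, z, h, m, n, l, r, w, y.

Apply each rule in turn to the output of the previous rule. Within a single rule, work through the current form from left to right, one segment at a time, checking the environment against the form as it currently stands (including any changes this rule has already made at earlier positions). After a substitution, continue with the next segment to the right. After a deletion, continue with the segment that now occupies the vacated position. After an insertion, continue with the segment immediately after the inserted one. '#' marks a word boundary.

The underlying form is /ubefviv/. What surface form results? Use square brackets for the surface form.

1 Final Obstruent Devoicing: [ubefviv] → [ubefvif]
2 Glottal Epenthesis: [ubefvif] → [hubefvif]
3 Syncope: [hubefvif] → [hubfvif]

[hubfvif]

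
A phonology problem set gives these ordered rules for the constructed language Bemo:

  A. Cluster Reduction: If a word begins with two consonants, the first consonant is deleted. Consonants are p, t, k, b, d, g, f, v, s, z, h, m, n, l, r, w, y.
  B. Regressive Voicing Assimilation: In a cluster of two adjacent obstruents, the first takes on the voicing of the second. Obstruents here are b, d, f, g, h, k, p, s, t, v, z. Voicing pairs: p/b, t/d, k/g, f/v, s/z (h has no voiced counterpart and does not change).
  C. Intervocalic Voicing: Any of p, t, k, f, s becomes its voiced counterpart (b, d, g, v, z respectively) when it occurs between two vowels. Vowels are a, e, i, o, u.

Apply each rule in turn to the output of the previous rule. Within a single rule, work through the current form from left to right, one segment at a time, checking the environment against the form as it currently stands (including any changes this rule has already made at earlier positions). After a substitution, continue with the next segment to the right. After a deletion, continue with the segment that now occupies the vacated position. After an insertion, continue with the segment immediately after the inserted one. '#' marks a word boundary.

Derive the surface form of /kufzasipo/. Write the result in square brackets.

[kuvzazibo]

A Cluster Reduction: no change — [kufzasipo]
B Regressive Voicing Assimilation: [kufzasipo] → [kuvzasipo]
C Intervocalic Voicing: [kuvzasipo] → [kuvzazibo]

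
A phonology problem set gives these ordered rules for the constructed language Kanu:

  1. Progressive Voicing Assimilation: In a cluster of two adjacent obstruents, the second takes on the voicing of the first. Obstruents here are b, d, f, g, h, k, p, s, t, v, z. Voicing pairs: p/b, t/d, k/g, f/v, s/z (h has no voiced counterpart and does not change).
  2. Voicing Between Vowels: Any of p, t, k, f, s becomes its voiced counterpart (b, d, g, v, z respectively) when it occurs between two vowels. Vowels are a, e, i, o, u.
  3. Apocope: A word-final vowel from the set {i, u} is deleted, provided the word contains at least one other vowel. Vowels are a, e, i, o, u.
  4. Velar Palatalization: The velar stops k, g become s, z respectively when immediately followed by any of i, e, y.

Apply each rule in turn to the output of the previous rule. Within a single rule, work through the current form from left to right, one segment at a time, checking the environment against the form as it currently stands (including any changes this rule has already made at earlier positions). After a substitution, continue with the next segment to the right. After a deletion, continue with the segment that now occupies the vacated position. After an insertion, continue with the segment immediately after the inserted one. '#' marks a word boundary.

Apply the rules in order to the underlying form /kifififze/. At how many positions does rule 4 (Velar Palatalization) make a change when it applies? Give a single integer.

1 Progressive Voicing Assimilation: [kifififze] → [kifififse]
2 Voicing Between Vowels: [kifififse] → [kivivifse]
3 Apocope: no change — [kivivifse]
4 Velar Palatalization: [kivivifse] → [sivivifse]
Rule 4 changed 1 position(s).

1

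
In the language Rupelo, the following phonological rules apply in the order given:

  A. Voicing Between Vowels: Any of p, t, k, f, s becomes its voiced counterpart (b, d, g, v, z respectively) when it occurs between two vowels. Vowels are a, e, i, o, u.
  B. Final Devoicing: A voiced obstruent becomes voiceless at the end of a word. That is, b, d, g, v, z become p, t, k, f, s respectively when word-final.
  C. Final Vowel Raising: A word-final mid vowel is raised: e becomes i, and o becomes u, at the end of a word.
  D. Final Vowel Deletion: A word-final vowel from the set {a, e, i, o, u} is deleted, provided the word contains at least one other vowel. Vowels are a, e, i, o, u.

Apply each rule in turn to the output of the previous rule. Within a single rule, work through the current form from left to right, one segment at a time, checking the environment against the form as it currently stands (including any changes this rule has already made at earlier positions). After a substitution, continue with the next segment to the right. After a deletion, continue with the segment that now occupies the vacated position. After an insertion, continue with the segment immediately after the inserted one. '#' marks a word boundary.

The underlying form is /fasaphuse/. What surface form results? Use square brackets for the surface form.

A Voicing Between Vowels: [fasaphuse] → [fazaphuze]
B Final Devoicing: no change — [fazaphuze]
C Final Vowel Raising: [fazaphuze] → [fazaphuzi]
D Final Vowel Deletion: [fazaphuzi] → [fazaphuz]

[fazaphuz]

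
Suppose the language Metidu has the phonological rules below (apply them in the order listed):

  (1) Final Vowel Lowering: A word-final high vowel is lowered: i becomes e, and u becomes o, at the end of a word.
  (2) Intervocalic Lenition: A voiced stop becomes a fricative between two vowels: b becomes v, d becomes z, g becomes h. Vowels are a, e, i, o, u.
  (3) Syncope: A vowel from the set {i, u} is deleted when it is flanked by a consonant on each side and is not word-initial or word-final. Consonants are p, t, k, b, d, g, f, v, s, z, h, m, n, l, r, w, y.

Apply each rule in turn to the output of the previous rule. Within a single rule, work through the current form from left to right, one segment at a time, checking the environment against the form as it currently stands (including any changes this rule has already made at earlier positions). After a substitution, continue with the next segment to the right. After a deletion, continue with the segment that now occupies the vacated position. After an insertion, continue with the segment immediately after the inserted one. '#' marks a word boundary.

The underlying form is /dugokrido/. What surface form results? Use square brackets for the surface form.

(1) Final Vowel Lowering: no change — [dugokrido]
(2) Intervocalic Lenition: [dugokrido] → [duhokrizo]
(3) Syncope: [duhokrizo] → [dhokrzo]

[dhokrzo]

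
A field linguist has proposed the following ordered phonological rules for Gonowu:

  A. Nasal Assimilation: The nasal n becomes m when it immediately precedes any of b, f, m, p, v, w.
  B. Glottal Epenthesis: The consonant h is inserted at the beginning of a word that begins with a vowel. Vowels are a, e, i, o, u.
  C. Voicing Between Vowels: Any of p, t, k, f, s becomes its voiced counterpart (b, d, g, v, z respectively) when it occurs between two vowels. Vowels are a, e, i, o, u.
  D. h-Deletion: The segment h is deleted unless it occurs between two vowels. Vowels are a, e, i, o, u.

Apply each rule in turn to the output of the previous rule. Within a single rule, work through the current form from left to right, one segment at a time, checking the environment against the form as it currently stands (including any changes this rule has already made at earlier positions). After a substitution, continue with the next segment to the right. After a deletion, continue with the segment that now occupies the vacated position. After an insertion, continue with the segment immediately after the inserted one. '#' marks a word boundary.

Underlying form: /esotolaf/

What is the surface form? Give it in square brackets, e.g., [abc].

[ezodolaf]

A Nasal Assimilation: no change — [esotolaf]
B Glottal Epenthesis: [esotolaf] → [hesotolaf]
C Voicing Between Vowels: [hesotolaf] → [hezodolaf]
D h-Deletion: [hezodolaf] → [ezodolaf]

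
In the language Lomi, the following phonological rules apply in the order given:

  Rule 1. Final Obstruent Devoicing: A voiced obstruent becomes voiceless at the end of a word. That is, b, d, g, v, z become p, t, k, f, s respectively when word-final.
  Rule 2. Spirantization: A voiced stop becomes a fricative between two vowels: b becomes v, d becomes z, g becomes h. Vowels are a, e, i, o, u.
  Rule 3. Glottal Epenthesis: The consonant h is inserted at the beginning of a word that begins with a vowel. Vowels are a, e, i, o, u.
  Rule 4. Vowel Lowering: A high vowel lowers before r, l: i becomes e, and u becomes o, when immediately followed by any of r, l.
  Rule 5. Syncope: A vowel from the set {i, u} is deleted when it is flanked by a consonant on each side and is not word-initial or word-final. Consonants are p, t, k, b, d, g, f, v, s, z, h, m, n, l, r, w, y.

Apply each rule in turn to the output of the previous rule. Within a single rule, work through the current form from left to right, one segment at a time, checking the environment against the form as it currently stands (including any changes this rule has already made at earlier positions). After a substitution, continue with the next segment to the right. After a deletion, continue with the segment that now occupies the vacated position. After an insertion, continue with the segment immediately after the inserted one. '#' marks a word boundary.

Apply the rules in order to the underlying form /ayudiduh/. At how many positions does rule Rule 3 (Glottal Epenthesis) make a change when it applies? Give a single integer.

Rule 1 Final Obstruent Devoicing: no change — [ayudiduh]
Rule 2 Spirantization: [ayudiduh] → [ayuzizuh]
Rule 3 Glottal Epenthesis: [ayuzizuh] → [hayuzizuh]
Rule 4 Vowel Lowering: no change — [hayuzizuh]
Rule 5 Syncope: [hayuzizuh] → [hayzzh]
Rule Rule 3 changed 1 position(s).

1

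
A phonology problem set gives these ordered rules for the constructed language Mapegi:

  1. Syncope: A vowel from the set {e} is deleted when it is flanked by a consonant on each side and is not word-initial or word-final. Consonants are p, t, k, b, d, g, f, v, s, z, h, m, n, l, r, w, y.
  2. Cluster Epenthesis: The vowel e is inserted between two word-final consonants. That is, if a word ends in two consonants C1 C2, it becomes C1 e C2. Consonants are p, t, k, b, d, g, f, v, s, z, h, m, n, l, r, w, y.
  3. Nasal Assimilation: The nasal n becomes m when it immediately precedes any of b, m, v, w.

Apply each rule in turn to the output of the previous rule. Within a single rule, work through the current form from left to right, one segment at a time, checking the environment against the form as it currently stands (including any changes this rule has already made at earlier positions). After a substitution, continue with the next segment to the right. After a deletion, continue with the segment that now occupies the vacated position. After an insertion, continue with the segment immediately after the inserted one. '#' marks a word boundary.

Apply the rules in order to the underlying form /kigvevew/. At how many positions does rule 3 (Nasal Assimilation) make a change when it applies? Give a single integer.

0

1 Syncope: [kigvevew] → [kigvvw]
2 Cluster Epenthesis: [kigvvw] → [kigvvew]
3 Nasal Assimilation: no change — [kigvvew]
Rule 3 changed 0 position(s).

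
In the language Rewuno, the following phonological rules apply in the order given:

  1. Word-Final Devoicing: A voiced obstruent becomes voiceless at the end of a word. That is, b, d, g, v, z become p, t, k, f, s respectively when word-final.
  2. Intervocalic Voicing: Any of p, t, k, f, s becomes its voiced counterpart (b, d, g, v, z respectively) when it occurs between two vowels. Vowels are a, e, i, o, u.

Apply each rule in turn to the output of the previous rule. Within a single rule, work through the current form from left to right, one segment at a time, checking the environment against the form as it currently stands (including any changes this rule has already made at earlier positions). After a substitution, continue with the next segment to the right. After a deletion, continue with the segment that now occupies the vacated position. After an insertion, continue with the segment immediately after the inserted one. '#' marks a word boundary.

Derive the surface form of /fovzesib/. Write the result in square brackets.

[fovzezip]

1 Word-Final Devoicing: [fovzesib] → [fovzesip]
2 Intervocalic Voicing: [fovzesip] → [fovzezip]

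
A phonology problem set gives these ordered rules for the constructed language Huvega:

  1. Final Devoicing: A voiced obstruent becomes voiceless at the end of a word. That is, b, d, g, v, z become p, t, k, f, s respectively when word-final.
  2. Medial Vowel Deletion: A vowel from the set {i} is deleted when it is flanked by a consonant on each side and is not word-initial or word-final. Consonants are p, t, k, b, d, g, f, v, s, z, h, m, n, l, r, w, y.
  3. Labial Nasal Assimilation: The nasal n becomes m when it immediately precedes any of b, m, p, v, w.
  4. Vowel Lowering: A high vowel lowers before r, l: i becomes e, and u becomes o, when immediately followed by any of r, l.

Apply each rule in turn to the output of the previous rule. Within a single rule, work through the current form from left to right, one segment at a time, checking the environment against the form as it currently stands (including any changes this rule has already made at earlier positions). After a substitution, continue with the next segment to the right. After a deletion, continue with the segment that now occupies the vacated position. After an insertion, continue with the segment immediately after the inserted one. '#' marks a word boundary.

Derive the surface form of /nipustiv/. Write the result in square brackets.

[mpustf]

1 Final Devoicing: [nipustiv] → [nipustif]
2 Medial Vowel Deletion: [nipustif] → [npustf]
3 Labial Nasal Assimilation: [npustf] → [mpustf]
4 Vowel Lowering: no change — [mpustf]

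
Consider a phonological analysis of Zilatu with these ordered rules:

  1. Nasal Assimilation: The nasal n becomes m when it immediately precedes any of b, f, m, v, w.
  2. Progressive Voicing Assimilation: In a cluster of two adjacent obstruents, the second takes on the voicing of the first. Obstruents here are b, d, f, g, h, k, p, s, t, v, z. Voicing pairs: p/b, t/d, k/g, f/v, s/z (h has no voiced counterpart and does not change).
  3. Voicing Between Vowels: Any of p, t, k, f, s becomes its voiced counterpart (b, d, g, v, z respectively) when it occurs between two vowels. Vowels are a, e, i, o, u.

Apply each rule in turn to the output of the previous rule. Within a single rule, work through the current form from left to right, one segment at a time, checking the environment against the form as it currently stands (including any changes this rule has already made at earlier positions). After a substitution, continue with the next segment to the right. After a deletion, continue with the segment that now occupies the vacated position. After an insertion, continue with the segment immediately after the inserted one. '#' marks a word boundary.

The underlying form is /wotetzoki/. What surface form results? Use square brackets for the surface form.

1 Nasal Assimilation: no change — [wotetzoki]
2 Progressive Voicing Assimilation: [wotetzoki] → [wotetsoki]
3 Voicing Between Vowels: [wotetsoki] → [wodetsogi]

[wodetsogi]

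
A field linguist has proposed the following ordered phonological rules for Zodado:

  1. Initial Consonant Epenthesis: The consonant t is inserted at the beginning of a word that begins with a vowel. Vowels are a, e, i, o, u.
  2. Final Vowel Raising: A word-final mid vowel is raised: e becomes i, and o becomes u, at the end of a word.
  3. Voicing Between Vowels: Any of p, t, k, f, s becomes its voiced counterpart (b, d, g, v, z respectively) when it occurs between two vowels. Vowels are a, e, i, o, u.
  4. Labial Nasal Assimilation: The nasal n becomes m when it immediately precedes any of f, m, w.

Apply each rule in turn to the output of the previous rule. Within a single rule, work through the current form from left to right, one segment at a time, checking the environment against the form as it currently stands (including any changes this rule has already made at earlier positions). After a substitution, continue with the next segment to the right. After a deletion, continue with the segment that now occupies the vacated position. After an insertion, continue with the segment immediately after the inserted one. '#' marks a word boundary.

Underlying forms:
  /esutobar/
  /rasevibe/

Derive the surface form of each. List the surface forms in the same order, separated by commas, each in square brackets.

/esutobar/:
  1 Initial Consonant Epenthesis: [esutobar] → [tesutobar]
  2 Final Vowel Raising: no change — [tesutobar]
  3 Voicing Between Vowels: [tesutobar] → [tezudobar]
  4 Labial Nasal Assimilation: no change — [tezudobar]
/rasevibe/:
  1 Initial Consonant Epenthesis: no change — [rasevibe]
  2 Final Vowel Raising: [rasevibe] → [rasevibi]
  3 Voicing Between Vowels: [rasevibi] → [razevibi]
  4 Labial Nasal Assimilation: no change — [razevibi]

[tezudobar], [razevibi]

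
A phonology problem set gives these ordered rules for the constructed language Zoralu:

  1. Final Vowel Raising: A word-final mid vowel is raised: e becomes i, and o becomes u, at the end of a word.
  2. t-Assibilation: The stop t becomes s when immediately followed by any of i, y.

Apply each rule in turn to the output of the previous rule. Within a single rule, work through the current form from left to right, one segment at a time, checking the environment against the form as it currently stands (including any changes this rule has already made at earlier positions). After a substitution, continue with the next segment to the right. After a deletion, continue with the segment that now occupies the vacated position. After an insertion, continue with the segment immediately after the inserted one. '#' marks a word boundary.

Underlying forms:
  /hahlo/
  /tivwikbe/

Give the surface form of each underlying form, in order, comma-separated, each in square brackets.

/hahlo/:
  1 Final Vowel Raising: [hahlo] → [hahlu]
  2 t-Assibilation: no change — [hahlu]
/tivwikbe/:
  1 Final Vowel Raising: [tivwikbe] → [tivwikbi]
  2 t-Assibilation: [tivwikbi] → [sivwikbi]

[hahlu], [sivwikbi]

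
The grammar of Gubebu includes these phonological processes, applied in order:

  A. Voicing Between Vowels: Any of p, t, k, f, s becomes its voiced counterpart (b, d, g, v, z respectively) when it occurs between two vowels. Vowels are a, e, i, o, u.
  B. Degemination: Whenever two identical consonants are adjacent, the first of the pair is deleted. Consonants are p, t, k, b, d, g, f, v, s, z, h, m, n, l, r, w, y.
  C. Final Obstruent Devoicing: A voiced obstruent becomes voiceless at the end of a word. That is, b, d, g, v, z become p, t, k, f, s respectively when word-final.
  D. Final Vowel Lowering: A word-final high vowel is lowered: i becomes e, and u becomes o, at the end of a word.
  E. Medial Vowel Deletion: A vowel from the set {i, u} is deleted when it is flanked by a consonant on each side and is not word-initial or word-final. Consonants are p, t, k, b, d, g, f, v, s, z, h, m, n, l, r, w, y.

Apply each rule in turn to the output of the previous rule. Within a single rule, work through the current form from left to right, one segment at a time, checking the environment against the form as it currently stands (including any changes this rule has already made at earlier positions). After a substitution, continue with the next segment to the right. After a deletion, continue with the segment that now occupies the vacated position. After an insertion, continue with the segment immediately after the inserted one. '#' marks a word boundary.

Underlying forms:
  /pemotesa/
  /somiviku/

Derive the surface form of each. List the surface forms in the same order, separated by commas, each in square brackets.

/pemotesa/:
  A Voicing Between Vowels: [pemotesa] → [pemodeza]
  B Degemination: no change — [pemodeza]
  C Final Obstruent Devoicing: no change — [pemodeza]
  D Final Vowel Lowering: no change — [pemodeza]
  E Medial Vowel Deletion: no change — [pemodeza]
/somiviku/:
  A Voicing Between Vowels: [somiviku] → [somivigu]
  B Degemination: no change — [somivigu]
  C Final Obstruent Devoicing: no change — [somivigu]
  D Final Vowel Lowering: [somivigu] → [somivigo]
  E Medial Vowel Deletion: [somivigo] → [somvgo]

[pemodeza], [somvgo]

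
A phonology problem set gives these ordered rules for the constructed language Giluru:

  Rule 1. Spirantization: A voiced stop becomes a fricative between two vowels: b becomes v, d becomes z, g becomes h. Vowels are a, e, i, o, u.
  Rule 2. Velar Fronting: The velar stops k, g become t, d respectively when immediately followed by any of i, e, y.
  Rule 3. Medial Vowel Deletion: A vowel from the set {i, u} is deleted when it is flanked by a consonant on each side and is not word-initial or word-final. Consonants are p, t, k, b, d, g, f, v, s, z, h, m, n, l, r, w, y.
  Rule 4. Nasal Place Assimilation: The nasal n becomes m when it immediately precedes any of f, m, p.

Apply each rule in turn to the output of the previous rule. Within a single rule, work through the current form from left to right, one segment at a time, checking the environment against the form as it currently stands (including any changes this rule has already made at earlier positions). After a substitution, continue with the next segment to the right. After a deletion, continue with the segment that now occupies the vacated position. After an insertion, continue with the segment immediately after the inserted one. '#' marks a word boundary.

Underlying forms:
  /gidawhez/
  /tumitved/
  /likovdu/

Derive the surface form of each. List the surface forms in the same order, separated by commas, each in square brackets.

[dzawhez], [tmtved], [lkovdu]

/gidawhez/:
  Rule 1 Spirantization: [gidawhez] → [gizawhez]
  Rule 2 Velar Fronting: [gizawhez] → [dizawhez]
  Rule 3 Medial Vowel Deletion: [dizawhez] → [dzawhez]
  Rule 4 Nasal Place Assimilation: no change — [dzawhez]
/tumitved/:
  Rule 1 Spirantization: no change — [tumitved]
  Rule 2 Velar Fronting: no change — [tumitved]
  Rule 3 Medial Vowel Deletion: [tumitved] → [tmtved]
  Rule 4 Nasal Place Assimilation: no change — [tmtved]
/likovdu/:
  Rule 1 Spirantization: no change — [likovdu]
  Rule 2 Velar Fronting: no change — [likovdu]
  Rule 3 Medial Vowel Deletion: [likovdu] → [lkovdu]
  Rule 4 Nasal Place Assimilation: no change — [lkovdu]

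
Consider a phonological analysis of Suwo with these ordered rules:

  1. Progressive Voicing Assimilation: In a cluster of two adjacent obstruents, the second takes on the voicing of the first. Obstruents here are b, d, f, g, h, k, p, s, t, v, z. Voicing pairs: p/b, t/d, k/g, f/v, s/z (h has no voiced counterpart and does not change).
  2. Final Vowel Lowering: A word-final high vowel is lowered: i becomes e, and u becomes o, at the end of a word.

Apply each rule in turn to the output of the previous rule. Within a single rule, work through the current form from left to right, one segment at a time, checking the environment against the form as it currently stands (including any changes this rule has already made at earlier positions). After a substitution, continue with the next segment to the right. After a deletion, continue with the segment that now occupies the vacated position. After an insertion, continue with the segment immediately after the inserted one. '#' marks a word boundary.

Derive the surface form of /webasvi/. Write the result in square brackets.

1 Progressive Voicing Assimilation: [webasvi] → [webasfi]
2 Final Vowel Lowering: [webasfi] → [webasfe]

[webasfe]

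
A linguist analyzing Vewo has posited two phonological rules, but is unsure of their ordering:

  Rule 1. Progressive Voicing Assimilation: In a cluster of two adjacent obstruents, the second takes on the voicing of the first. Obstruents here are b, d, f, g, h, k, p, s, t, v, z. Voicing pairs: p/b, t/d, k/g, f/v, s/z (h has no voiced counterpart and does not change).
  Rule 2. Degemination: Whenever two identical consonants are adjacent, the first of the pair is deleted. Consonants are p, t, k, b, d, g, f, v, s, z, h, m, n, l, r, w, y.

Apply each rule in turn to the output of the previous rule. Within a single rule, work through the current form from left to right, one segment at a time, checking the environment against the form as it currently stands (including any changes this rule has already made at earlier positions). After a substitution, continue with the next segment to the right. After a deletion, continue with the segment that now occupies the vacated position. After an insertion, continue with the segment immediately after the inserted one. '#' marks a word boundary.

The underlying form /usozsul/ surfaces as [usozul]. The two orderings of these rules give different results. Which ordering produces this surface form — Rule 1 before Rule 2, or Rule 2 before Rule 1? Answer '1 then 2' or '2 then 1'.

1 then 2

Order 1 then 2:
  1 Progressive Voicing Assimilation: [usozsul] → [usozzul]
  2 Degemination: [usozzul] → [usozul]
  result: [usozul]
Order 2 then 1:
  2 Degemination: no change — [usozsul]
  1 Progressive Voicing Assimilation: [usozsul] → [usozzul]
  result: [usozzul]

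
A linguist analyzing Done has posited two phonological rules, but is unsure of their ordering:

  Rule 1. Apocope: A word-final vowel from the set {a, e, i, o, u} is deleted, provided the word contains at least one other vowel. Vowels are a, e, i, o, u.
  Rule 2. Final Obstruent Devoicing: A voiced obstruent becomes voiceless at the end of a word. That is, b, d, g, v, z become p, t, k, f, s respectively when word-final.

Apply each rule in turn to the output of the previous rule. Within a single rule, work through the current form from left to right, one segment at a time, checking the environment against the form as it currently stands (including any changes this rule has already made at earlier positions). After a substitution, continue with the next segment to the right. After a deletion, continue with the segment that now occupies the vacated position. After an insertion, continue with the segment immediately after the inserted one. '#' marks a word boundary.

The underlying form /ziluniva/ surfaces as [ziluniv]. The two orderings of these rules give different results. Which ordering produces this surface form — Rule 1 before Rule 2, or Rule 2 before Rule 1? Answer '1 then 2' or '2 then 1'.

2 then 1

Order 1 then 2:
  1 Apocope: [ziluniva] → [ziluniv]
  2 Final Obstruent Devoicing: [ziluniv] → [zilunif]
  result: [zilunif]
Order 2 then 1:
  2 Final Obstruent Devoicing: no change — [ziluniva]
  1 Apocope: [ziluniva] → [ziluniv]
  result: [ziluniv]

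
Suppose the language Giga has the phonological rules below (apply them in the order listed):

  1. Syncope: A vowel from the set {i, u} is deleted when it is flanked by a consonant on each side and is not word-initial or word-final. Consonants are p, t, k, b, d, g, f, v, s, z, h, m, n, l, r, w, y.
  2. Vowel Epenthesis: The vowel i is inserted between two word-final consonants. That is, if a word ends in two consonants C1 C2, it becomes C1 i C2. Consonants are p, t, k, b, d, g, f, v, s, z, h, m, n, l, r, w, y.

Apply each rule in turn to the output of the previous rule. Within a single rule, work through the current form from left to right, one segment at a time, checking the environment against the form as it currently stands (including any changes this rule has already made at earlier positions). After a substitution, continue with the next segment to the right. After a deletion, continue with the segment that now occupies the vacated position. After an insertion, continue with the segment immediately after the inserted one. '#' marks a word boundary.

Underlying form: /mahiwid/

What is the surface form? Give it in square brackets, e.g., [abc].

[mahwid]

1 Syncope: [mahiwid] → [mahwd]
2 Vowel Epenthesis: [mahwd] → [mahwid]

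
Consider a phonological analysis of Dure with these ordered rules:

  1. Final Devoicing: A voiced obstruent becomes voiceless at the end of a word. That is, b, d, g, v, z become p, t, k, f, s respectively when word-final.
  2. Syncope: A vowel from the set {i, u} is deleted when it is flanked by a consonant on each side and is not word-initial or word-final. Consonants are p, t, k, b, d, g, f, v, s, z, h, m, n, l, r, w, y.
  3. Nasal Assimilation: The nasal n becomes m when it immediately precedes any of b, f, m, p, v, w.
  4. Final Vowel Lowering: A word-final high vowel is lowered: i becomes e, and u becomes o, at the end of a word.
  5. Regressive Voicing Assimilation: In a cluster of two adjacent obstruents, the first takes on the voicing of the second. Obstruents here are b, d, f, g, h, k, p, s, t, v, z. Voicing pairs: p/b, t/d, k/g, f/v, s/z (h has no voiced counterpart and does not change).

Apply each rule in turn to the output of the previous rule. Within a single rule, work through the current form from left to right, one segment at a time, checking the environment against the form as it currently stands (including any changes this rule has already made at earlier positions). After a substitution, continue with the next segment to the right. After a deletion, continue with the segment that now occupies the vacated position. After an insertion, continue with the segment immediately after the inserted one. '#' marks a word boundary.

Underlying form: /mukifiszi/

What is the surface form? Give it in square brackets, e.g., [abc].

1 Final Devoicing: no change — [mukifiszi]
2 Syncope: [mukifiszi] → [mkfszi]
3 Nasal Assimilation: no change — [mkfszi]
4 Final Vowel Lowering: [mkfszi] → [mkfsze]
5 Regressive Voicing Assimilation: [mkfsze] → [mkfzze]

[mkfzze]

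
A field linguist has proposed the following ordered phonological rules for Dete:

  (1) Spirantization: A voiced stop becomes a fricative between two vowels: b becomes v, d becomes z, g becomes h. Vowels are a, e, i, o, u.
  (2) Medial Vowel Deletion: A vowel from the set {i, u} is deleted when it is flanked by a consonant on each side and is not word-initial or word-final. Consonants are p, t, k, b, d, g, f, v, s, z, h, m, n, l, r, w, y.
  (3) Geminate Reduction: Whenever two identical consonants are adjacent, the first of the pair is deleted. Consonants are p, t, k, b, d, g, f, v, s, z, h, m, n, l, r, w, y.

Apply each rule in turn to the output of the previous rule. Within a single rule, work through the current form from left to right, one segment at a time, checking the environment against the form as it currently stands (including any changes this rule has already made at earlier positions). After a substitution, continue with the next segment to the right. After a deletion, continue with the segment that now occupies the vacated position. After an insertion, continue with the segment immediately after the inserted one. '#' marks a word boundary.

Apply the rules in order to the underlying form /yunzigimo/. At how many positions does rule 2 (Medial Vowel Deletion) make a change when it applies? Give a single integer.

(1) Spirantization: [yunzigimo] → [yunzihimo]
(2) Medial Vowel Deletion: [yunzihimo] → [ynzhmo]
(3) Geminate Reduction: no change — [ynzhmo]
Rule 2 changed 3 position(s).

3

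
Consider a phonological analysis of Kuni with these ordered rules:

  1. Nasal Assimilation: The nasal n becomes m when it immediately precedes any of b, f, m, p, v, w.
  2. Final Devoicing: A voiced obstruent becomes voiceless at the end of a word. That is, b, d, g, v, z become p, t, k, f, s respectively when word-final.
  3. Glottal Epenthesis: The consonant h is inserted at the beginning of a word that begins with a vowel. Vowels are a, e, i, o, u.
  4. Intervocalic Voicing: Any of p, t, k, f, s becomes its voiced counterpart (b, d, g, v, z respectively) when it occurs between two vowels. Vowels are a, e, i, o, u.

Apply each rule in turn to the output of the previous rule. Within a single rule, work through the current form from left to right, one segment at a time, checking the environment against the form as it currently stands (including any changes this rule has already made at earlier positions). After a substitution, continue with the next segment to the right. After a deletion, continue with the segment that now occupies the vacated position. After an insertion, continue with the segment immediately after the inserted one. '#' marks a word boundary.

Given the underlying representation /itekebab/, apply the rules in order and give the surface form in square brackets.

1 Nasal Assimilation: no change — [itekebab]
2 Final Devoicing: [itekebab] → [itekebap]
3 Glottal Epenthesis: [itekebap] → [hitekebap]
4 Intervocalic Voicing: [hitekebap] → [hidegebap]

[hidegebap]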